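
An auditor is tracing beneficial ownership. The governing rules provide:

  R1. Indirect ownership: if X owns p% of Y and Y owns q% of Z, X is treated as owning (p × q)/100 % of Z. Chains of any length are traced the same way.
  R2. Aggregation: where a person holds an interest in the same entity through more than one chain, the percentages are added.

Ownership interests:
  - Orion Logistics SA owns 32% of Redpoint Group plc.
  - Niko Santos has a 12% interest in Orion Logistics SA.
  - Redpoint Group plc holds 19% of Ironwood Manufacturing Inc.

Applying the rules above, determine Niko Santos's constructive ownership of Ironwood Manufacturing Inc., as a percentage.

Chain via Orion Logistics SA → Redpoint Group plc (R1): 12% × 32% × 19% = 0.7296% of Ironwood Manufacturing Inc.

0.7296%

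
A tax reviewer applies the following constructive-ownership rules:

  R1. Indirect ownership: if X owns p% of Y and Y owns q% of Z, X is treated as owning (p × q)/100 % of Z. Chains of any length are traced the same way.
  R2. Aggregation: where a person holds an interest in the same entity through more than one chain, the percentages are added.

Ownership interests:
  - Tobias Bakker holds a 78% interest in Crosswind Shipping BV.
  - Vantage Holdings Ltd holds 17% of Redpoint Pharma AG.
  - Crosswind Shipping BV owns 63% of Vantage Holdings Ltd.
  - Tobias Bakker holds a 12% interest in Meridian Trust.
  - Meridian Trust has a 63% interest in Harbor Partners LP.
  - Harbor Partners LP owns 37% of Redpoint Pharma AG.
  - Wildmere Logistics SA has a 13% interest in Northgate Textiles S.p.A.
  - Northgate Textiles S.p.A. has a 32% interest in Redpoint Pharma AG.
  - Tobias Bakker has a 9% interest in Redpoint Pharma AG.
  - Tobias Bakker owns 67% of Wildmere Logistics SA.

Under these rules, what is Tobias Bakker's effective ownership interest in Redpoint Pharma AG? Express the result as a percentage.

22.9382%

Chain via Wildmere Logistics SA → Northgate Textiles S.p.A. (R1): 67% × 13% × 32% = 2.7872% of Redpoint Pharma AG.
Chain via Crosswind Shipping BV → Vantage Holdings Ltd (R1): 78% × 63% × 17% = 8.3538% of Redpoint Pharma AG.
Chain via Meridian Trust → Harbor Partners LP (R1): 12% × 63% × 37% = 2.7972% of Redpoint Pharma AG.
Direct interest in Redpoint Pharma AG: 9%.
Aggregating (R2): 2.7872% + 8.3538% + 2.7972% + 9% = 22.9382%.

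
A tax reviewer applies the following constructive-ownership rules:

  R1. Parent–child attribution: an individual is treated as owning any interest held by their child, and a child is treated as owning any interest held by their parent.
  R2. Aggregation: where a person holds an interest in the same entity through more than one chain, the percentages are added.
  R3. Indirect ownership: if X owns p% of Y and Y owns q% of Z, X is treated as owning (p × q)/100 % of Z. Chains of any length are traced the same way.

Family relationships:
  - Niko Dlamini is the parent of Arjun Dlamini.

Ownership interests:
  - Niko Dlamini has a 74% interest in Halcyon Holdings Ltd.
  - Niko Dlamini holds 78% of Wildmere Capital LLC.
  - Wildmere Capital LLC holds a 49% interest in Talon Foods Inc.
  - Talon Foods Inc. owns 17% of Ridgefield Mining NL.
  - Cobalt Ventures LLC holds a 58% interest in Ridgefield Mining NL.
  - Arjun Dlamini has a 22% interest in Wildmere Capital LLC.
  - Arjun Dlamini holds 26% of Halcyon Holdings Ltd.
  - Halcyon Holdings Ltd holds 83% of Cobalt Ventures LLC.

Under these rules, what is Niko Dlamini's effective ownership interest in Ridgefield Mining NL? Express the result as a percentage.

56.47%

By parent–child attribution (R1), Niko Dlamini is treated as also owning Arjun Dlamini's interest in Wildmere Capital LLC, giving 78% + 22% = 100%.
By parent–child attribution (R1), Niko Dlamini is treated as also owning Arjun Dlamini's interest in Halcyon Holdings Ltd, giving 74% + 26% = 100%.
Chain via Wildmere Capital LLC → Talon Foods Inc. (R3): 100% × 49% × 17% = 8.33% of Ridgefield Mining NL.
Chain via Halcyon Holdings Ltd → Cobalt Ventures LLC (R3): 100% × 83% × 58% = 48.14% of Ridgefield Mining NL.
Aggregating (R2): 8.33% + 48.14% = 56.47%.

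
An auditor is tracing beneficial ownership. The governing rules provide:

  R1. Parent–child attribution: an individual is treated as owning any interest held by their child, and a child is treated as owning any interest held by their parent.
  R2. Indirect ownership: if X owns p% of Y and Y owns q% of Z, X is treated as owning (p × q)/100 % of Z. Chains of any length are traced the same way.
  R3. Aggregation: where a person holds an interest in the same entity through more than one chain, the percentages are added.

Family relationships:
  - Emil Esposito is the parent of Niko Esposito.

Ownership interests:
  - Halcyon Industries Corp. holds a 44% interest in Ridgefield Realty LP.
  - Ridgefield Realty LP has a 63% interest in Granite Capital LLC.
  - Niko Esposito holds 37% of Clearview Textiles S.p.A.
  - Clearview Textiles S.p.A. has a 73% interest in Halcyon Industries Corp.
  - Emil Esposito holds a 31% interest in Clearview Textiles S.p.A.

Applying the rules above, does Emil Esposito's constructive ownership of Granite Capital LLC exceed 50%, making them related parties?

No

By parent–child attribution (R1), Emil Esposito is treated as also owning Niko Esposito's interest in Clearview Textiles S.p.A, giving 31% + 37% = 68%.
Chain via Clearview Textiles S.p.A. → Halcyon Industries Corp. → Ridgefield Realty LP (R2): 68% × 73% × 44% × 63% = 13.760208% of Granite Capital LLC.
13.760208% does not exceed the 50% threshold, so Emil is not a related party to Granite Capital LLC.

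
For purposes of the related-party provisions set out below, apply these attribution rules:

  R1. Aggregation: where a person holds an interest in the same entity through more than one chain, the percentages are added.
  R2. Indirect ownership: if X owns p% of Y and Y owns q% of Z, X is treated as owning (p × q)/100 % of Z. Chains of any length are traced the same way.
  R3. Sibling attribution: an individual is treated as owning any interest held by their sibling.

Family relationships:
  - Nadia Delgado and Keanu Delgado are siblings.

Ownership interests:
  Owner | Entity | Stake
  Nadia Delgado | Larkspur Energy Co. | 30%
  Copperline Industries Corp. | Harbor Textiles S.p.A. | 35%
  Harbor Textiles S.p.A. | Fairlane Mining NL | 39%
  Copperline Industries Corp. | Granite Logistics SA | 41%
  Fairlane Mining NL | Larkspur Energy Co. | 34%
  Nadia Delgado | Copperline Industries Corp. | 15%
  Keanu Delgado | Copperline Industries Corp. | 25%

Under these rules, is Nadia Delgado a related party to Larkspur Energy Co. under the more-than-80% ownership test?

By sibling attribution (R3), Nadia Delgado is treated as also owning Keanu Delgado's interest in Copperline Industries Corp, giving 15% + 25% = 40%.
Chain via Copperline Industries Corp. → Harbor Textiles S.p.A. → Fairlane Mining NL (R2): 40% × 35% × 39% × 34% = 1.8564% of Larkspur Energy Co.
Direct interest in Larkspur Energy Co: 30%.
Aggregating (R1): 1.8564% + 30% = 31.8564%.
31.8564% does not exceed the 80% threshold, so Nadia is not a related party to Larkspur Energy Co.

No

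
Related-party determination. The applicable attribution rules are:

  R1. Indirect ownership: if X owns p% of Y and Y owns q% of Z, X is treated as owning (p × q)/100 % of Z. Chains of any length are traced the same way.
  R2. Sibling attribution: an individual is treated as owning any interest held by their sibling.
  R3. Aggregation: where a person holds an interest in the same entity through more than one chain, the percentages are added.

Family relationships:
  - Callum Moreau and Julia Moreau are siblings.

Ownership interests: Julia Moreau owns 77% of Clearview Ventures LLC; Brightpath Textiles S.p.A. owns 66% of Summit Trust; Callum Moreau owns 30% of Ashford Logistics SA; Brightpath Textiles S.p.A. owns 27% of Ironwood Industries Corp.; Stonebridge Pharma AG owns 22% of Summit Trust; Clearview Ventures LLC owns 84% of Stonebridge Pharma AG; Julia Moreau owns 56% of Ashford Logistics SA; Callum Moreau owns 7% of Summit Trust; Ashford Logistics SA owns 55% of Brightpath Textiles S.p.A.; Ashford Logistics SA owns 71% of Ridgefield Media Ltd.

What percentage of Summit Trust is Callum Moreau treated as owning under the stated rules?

52.4476%

By sibling attribution (R2), Callum Moreau is treated as also owning Julia Moreau's interest in Ashford Logistics SA, giving 30% + 56% = 86%.
By sibling attribution (R2), Callum Moreau is treated as owning Julia Moreau's 77% interest in Clearview Ventures LLC.
Chain via Ashford Logistics SA → Brightpath Textiles S.p.A. (R1): 86% × 55% × 66% = 31.218% of Summit Trust.
Direct interest in Summit Trust: 7%.
Chain via Clearview Ventures LLC → Stonebridge Pharma AG (R1): 77% × 84% × 22% = 14.2296% of Summit Trust.
Aggregating (R3): 31.218% + 7% + 14.2296% = 52.4476%.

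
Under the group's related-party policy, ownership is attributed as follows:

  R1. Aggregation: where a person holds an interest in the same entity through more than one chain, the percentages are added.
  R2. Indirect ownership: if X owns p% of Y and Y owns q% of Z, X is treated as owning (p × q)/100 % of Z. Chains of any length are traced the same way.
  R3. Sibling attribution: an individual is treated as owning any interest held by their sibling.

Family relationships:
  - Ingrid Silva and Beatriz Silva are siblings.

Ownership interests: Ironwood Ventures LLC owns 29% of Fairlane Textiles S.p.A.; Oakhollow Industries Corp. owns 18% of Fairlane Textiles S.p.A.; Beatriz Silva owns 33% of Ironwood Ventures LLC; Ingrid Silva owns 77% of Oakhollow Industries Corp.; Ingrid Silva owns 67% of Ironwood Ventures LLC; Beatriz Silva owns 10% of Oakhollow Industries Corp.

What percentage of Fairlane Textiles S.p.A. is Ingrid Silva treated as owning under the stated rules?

44.66%

By sibling attribution (R3), Ingrid Silva is treated as also owning Beatriz Silva's interest in Oakhollow Industries Corp, giving 77% + 10% = 87%.
By sibling attribution (R3), Ingrid Silva is treated as also owning Beatriz Silva's interest in Ironwood Ventures LLC, giving 67% + 33% = 100%.
Chain via Oakhollow Industries Corp. (R2): 87% × 18% = 15.66% of Fairlane Textiles S.p.A.
Chain via Ironwood Ventures LLC (R2): 100% × 29% = 29% of Fairlane Textiles S.p.A.
Aggregating (R1): 15.66% + 29% = 44.66%.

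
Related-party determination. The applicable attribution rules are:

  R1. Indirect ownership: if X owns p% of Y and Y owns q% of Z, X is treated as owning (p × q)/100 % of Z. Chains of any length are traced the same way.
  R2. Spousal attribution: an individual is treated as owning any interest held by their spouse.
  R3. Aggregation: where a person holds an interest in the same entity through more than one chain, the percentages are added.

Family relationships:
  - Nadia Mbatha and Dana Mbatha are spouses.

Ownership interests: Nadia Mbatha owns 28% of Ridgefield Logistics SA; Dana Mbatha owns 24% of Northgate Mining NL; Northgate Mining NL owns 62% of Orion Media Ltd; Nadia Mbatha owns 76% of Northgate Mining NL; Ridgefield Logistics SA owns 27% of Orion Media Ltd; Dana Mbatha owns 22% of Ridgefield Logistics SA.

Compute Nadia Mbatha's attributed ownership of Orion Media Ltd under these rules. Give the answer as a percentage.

75.5%

By spousal attribution (R2), Nadia Mbatha is treated as also owning Dana Mbatha's interest in Ridgefield Logistics SA, giving 28% + 22% = 50%.
By spousal attribution (R2), Nadia Mbatha is treated as also owning Dana Mbatha's interest in Northgate Mining NL, giving 76% + 24% = 100%.
Chain via Ridgefield Logistics SA (R1): 50% × 27% = 13.5% of Orion Media Ltd.
Chain via Northgate Mining NL (R1): 100% × 62% = 62% of Orion Media Ltd.
Aggregating (R3): 13.5% + 62% = 75.5%.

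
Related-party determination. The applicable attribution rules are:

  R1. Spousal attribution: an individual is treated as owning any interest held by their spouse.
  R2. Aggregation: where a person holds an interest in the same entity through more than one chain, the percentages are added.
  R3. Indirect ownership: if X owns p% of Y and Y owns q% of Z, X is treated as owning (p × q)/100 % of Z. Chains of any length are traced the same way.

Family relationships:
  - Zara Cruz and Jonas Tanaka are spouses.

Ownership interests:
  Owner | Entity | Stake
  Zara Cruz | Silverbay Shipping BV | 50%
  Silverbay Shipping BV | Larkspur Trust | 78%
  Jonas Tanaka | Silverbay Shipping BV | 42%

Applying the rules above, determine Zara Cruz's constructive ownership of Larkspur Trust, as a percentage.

71.76%

By spousal attribution (R1), Zara Cruz is treated as also owning Jonas Tanaka's interest in Silverbay Shipping BV, giving 50% + 42% = 92%.
Chain via Silverbay Shipping BV (R3): 92% × 78% = 71.76% of Larkspur Trust.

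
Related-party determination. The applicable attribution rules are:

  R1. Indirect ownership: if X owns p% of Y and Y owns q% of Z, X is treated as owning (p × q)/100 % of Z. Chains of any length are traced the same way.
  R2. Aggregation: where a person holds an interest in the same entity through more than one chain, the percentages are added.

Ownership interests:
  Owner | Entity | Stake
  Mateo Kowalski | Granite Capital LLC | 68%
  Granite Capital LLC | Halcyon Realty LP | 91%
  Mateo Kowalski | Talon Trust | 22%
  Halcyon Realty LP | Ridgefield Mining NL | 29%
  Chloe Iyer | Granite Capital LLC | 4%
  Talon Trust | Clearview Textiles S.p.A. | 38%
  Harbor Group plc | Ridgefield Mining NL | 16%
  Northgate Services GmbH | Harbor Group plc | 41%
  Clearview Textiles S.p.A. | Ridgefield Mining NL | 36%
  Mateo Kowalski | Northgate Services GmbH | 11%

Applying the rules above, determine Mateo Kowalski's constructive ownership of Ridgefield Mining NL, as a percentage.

21.6764%

Chain via Talon Trust → Clearview Textiles S.p.A. (R1): 22% × 38% × 36% = 3.0096% of Ridgefield Mining NL.
Chain via Northgate Services GmbH → Harbor Group plc (R1): 11% × 41% × 16% = 0.7216% of Ridgefield Mining NL.
Chain via Granite Capital LLC → Halcyon Realty LP (R1): 68% × 91% × 29% = 17.9452% of Ridgefield Mining NL.
Aggregating (R2): 3.0096% + 0.7216% + 17.9452% = 21.6764%.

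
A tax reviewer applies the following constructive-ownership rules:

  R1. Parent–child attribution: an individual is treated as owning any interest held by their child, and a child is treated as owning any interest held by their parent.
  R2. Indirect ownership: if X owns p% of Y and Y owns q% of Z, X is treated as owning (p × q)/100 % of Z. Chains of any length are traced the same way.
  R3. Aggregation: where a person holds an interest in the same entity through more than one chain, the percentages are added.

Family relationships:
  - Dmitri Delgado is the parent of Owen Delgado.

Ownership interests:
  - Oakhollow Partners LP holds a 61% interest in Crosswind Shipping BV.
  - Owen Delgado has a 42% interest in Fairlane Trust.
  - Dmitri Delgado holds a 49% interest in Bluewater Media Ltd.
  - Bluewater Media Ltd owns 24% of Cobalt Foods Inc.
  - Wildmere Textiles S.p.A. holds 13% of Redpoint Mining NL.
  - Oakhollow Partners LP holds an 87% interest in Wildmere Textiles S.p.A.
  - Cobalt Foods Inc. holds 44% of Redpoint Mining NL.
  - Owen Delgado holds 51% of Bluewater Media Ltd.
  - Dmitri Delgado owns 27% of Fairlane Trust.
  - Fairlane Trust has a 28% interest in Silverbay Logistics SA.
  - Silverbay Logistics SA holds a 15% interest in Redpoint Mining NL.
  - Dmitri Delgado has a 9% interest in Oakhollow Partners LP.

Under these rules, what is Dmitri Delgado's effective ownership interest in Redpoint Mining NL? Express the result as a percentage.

14.4759%

By parent–child attribution (R1), Dmitri Delgado is treated as also owning Owen Delgado's interest in Fairlane Trust, giving 27% + 42% = 69%.
By parent–child attribution (R1), Dmitri Delgado is treated as also owning Owen Delgado's interest in Bluewater Media Ltd, giving 49% + 51% = 100%.
Chain via Fairlane Trust → Silverbay Logistics SA (R2): 69% × 28% × 15% = 2.898% of Redpoint Mining NL.
Chain via Bluewater Media Ltd → Cobalt Foods Inc. (R2): 100% × 24% × 44% = 10.56% of Redpoint Mining NL.
Chain via Oakhollow Partners LP → Wildmere Textiles S.p.A. (R2): 9% × 87% × 13% = 1.0179% of Redpoint Mining NL.
Aggregating (R3): 2.898% + 10.56% + 1.0179% = 14.4759%.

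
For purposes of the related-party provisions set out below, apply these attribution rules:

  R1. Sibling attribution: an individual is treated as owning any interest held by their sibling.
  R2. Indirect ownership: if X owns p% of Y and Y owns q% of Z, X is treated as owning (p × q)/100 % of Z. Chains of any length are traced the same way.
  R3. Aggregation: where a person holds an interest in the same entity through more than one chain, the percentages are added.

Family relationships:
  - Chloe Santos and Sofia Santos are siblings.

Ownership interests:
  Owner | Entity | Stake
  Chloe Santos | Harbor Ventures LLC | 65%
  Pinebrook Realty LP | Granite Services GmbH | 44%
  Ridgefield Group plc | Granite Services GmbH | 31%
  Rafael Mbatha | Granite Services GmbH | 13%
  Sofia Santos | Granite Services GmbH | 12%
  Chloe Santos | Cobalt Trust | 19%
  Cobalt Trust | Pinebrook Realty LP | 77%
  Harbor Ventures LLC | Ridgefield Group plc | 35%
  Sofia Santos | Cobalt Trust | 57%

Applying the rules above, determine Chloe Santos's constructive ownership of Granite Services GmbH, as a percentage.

By sibling attribution (R1), Chloe Santos is treated as also owning Sofia Santos's interest in Cobalt Trust, giving 19% + 57% = 76%.
By sibling attribution (R1), Chloe Santos is treated as owning Sofia Santos's 12% interest in Granite Services GmbH.
Chain via Cobalt Trust → Pinebrook Realty LP (R2): 76% × 77% × 44% = 25.7488% of Granite Services GmbH.
Chain via Harbor Ventures LLC → Ridgefield Group plc (R2): 65% × 35% × 31% = 7.0525% of Granite Services GmbH.
Direct interest in Granite Services GmbH: 12%.
Aggregating (R3): 25.7488% + 7.0525% + 12% = 44.8013%.

44.8013%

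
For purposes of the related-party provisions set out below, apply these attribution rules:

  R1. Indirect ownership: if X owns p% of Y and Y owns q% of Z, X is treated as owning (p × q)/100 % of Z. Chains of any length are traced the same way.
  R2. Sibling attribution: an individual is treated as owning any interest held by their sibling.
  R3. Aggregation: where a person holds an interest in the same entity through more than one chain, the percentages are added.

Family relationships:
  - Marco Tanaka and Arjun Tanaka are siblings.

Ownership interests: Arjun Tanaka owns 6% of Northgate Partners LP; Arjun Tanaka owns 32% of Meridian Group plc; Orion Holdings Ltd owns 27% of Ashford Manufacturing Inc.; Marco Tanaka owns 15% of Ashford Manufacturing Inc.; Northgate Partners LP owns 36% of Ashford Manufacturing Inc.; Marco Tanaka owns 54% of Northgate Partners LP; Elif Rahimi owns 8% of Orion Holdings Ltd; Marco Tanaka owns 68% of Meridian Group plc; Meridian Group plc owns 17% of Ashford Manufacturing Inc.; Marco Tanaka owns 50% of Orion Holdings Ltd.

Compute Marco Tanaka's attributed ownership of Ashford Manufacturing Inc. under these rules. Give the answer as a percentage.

67.1%

By sibling attribution (R2), Marco Tanaka is treated as also owning Arjun Tanaka's interest in Northgate Partners LP, giving 54% + 6% = 60%.
By sibling attribution (R2), Marco Tanaka is treated as also owning Arjun Tanaka's interest in Meridian Group plc, giving 68% + 32% = 100%.
Chain via Northgate Partners LP (R1): 60% × 36% = 21.6% of Ashford Manufacturing Inc.
Chain via Orion Holdings Ltd (R1): 50% × 27% = 13.5% of Ashford Manufacturing Inc.
Chain via Meridian Group plc (R1): 100% × 17% = 17% of Ashford Manufacturing Inc.
Direct interest in Ashford Manufacturing Inc: 15%.
Aggregating (R3): 21.6% + 13.5% + 17% + 15% = 67.1%.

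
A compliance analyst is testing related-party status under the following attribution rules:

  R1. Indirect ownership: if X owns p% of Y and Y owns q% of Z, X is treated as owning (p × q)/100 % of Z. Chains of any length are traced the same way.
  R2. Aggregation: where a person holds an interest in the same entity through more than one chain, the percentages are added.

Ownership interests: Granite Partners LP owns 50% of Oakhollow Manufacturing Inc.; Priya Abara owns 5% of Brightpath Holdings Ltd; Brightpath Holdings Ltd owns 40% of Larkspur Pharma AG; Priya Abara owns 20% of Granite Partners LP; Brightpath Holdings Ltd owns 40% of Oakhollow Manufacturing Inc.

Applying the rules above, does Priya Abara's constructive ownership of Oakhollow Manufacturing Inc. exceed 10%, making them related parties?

Chain via Granite Partners LP (R1): 20% × 50% = 10% of Oakhollow Manufacturing Inc.
Chain via Brightpath Holdings Ltd (R1): 5% × 40% = 2% of Oakhollow Manufacturing Inc.
Aggregating (R2): 10% + 2% = 12%.
12% exceeds the 10% threshold, so Priya is a related party to Oakhollow Manufacturing Inc.

Yes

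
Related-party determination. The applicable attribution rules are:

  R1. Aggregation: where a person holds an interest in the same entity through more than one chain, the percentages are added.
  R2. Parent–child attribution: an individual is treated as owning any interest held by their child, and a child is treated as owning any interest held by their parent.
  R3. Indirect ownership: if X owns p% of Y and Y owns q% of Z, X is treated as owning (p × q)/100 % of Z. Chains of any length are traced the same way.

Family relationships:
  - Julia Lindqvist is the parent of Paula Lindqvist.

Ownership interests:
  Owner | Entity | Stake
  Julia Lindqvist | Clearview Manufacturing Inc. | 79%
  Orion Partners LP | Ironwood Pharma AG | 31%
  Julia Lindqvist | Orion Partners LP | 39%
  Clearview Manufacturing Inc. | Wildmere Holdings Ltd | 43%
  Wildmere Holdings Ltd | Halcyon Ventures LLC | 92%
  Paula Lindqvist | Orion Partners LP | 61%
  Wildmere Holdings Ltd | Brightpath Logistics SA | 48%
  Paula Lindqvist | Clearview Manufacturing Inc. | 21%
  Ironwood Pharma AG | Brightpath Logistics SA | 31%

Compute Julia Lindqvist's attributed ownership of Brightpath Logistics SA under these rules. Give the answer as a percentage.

30.25%

By parent–child attribution (R2), Julia Lindqvist is treated as also owning Paula Lindqvist's interest in Orion Partners LP, giving 39% + 61% = 100%.
By parent–child attribution (R2), Julia Lindqvist is treated as also owning Paula Lindqvist's interest in Clearview Manufacturing Inc, giving 79% + 21% = 100%.
Chain via Orion Partners LP → Ironwood Pharma AG (R3): 100% × 31% × 31% = 9.61% of Brightpath Logistics SA.
Chain via Clearview Manufacturing Inc. → Wildmere Holdings Ltd (R3): 100% × 43% × 48% = 20.64% of Brightpath Logistics SA.
Aggregating (R1): 9.61% + 20.64% = 30.25%.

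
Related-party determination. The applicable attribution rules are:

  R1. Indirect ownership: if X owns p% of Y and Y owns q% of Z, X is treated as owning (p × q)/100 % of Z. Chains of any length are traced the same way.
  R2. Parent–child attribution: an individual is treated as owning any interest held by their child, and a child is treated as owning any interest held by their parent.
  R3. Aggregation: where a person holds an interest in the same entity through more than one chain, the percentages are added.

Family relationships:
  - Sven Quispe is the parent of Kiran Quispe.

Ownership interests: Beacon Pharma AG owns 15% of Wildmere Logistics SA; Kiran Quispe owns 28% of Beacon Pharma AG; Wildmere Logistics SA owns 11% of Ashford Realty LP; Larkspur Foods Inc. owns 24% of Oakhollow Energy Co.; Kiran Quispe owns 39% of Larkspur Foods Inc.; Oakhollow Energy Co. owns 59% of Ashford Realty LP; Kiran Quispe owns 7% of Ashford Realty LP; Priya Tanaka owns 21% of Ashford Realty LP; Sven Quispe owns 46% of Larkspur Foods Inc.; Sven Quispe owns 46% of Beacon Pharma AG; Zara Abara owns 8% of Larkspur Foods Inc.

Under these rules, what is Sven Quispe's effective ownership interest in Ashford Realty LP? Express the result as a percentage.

By parent–child attribution (R2), Sven Quispe is treated as also owning Kiran Quispe's interest in Larkspur Foods Inc, giving 46% + 39% = 85%.
By parent–child attribution (R2), Sven Quispe is treated as also owning Kiran Quispe's interest in Beacon Pharma AG, giving 46% + 28% = 74%.
By parent–child attribution (R2), Sven Quispe is treated as owning Kiran Quispe's 7% interest in Ashford Realty LP.
Chain via Larkspur Foods Inc. → Oakhollow Energy Co. (R1): 85% × 24% × 59% = 12.036% of Ashford Realty LP.
Chain via Beacon Pharma AG → Wildmere Logistics SA (R1): 74% × 15% × 11% = 1.221% of Ashford Realty LP.
Direct interest in Ashford Realty LP: 7%.
Aggregating (R3): 12.036% + 1.221% + 7% = 20.257%.

20.257%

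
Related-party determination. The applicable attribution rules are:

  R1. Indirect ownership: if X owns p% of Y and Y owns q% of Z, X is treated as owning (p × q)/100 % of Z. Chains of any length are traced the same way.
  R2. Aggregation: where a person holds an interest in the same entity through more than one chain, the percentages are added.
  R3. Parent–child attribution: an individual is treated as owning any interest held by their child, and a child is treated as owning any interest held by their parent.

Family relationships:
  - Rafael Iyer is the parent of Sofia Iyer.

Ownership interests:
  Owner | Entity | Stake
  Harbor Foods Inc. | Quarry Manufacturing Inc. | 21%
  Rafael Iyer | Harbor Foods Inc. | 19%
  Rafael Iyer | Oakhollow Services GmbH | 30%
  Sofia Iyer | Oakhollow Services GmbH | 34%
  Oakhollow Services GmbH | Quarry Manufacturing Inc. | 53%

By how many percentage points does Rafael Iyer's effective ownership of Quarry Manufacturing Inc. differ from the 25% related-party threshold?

12.91

By parent–child attribution (R3), Rafael Iyer is treated as also owning Sofia Iyer's interest in Oakhollow Services GmbH, giving 30% + 34% = 64%.
Chain via Oakhollow Services GmbH (R1): 64% × 53% = 33.92% of Quarry Manufacturing Inc.
Chain via Harbor Foods Inc. (R1): 19% × 21% = 3.99% of Quarry Manufacturing Inc.
Aggregating (R2): 33.92% + 3.99% = 37.91%.
37.91% exceeds the 25% threshold by 12.91 percentage points.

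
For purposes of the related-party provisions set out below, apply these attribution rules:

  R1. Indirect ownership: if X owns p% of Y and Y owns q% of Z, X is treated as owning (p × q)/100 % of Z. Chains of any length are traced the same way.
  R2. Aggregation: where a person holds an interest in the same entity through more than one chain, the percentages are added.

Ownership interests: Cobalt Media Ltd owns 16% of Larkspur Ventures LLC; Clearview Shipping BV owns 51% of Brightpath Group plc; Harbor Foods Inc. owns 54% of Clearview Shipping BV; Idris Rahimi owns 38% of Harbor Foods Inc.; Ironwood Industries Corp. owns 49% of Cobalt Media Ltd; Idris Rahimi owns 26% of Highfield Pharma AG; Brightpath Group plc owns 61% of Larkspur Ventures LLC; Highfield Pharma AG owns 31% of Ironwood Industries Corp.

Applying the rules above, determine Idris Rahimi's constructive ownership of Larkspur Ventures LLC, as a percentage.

7.015676%

Chain via Harbor Foods Inc. → Clearview Shipping BV → Brightpath Group plc (R1): 38% × 54% × 51% × 61% = 6.383772% of Larkspur Ventures LLC.
Chain via Highfield Pharma AG → Ironwood Industries Corp. → Cobalt Media Ltd (R1): 26% × 31% × 49% × 16% = 0.631904% of Larkspur Ventures LLC.
Aggregating (R2): 6.383772% + 0.631904% = 7.015676%.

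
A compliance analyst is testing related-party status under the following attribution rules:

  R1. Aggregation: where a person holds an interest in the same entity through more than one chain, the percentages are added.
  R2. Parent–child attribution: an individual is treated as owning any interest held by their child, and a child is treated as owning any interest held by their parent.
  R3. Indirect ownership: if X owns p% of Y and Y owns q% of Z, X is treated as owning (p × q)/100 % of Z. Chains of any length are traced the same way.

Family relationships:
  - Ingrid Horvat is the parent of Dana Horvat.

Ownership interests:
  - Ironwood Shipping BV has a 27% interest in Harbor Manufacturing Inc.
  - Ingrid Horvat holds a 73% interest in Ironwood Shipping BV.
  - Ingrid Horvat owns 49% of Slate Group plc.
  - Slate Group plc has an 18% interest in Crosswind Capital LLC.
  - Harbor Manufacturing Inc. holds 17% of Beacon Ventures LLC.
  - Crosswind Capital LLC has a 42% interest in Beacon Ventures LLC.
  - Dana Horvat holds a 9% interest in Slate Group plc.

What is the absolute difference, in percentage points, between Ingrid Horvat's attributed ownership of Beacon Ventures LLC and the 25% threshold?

17.2645

By parent–child attribution (R2), Ingrid Horvat is treated as also owning Dana Horvat's interest in Slate Group plc, giving 49% + 9% = 58%.
Chain via Ironwood Shipping BV → Harbor Manufacturing Inc. (R3): 73% × 27% × 17% = 3.3507% of Beacon Ventures LLC.
Chain via Slate Group plc → Crosswind Capital LLC (R3): 58% × 18% × 42% = 4.3848% of Beacon Ventures LLC.
Aggregating (R1): 3.3507% + 4.3848% = 7.7355%.
7.7355% falls short of the 25% threshold by 17.2645 percentage points.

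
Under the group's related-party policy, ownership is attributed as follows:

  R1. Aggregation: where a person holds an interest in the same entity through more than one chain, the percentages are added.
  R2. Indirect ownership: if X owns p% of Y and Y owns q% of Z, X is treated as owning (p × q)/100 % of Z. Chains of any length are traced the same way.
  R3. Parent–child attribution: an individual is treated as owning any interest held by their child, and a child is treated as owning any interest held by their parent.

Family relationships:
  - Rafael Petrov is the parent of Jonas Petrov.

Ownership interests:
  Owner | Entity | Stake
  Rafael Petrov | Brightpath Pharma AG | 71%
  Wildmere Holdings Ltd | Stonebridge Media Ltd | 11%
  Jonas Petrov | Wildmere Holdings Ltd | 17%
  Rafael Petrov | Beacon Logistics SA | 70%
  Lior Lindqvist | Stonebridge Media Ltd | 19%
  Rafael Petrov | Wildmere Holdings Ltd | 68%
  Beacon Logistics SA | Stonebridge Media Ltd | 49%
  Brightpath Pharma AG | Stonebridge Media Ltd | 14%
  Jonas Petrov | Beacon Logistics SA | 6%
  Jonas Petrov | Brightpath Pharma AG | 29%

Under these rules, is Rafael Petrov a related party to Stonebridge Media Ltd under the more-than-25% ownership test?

By parent–child attribution (R3), Rafael Petrov is treated as also owning Jonas Petrov's interest in Beacon Logistics SA, giving 70% + 6% = 76%.
By parent–child attribution (R3), Rafael Petrov is treated as also owning Jonas Petrov's interest in Brightpath Pharma AG, giving 71% + 29% = 100%.
By parent–child attribution (R3), Rafael Petrov is treated as also owning Jonas Petrov's interest in Wildmere Holdings Ltd, giving 68% + 17% = 85%.
Chain via Beacon Logistics SA (R2): 76% × 49% = 37.24% of Stonebridge Media Ltd.
Chain via Brightpath Pharma AG (R2): 100% × 14% = 14% of Stonebridge Media Ltd.
Chain via Wildmere Holdings Ltd (R2): 85% × 11% = 9.35% of Stonebridge Media Ltd.
Aggregating (R1): 37.24% + 14% + 9.35% = 60.59%.
60.59% exceeds the 25% threshold, so Rafael is a related party to Stonebridge Media Ltd.

Yes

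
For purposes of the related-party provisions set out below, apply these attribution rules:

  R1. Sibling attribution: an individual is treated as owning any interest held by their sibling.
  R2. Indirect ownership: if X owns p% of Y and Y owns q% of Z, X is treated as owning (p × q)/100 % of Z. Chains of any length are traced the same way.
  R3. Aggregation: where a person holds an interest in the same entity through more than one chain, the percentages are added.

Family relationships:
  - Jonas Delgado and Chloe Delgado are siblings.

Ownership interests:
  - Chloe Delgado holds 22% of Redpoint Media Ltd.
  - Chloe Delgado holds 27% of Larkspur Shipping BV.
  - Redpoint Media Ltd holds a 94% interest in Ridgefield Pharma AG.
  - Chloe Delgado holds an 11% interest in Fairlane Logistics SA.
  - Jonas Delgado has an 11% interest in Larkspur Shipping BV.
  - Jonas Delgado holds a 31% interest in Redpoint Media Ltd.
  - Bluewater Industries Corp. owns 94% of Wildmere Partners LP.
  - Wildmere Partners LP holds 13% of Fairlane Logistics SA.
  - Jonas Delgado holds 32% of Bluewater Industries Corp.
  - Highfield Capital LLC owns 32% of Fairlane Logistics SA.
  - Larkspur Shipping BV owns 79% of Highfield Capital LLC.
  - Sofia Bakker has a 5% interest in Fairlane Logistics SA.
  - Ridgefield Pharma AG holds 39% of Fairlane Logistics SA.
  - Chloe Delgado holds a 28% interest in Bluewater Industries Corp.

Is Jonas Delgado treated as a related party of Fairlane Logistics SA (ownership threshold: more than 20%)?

By sibling attribution (R1), Jonas Delgado is treated as also owning Chloe Delgado's interest in Redpoint Media Ltd, giving 31% + 22% = 53%.
By sibling attribution (R1), Jonas Delgado is treated as also owning Chloe Delgado's interest in Bluewater Industries Corp, giving 32% + 28% = 60%.
By sibling attribution (R1), Jonas Delgado is treated as also owning Chloe Delgado's interest in Larkspur Shipping BV, giving 11% + 27% = 38%.
By sibling attribution (R1), Jonas Delgado is treated as owning Chloe Delgado's 11% interest in Fairlane Logistics SA.
Chain via Redpoint Media Ltd → Ridgefield Pharma AG (R2): 53% × 94% × 39% = 19.4298% of Fairlane Logistics SA.
Chain via Bluewater Industries Corp. → Wildmere Partners LP (R2): 60% × 94% × 13% = 7.332% of Fairlane Logistics SA.
Chain via Larkspur Shipping BV → Highfield Capital LLC (R2): 38% × 79% × 32% = 9.6064% of Fairlane Logistics SA.
Direct interest in Fairlane Logistics SA: 11%.
Aggregating (R3): 19.4298% + 7.332% + 9.6064% + 11% = 47.3682%.
47.3682% exceeds the 20% threshold, so Jonas is a related party to Fairlane Logistics SA.

Yes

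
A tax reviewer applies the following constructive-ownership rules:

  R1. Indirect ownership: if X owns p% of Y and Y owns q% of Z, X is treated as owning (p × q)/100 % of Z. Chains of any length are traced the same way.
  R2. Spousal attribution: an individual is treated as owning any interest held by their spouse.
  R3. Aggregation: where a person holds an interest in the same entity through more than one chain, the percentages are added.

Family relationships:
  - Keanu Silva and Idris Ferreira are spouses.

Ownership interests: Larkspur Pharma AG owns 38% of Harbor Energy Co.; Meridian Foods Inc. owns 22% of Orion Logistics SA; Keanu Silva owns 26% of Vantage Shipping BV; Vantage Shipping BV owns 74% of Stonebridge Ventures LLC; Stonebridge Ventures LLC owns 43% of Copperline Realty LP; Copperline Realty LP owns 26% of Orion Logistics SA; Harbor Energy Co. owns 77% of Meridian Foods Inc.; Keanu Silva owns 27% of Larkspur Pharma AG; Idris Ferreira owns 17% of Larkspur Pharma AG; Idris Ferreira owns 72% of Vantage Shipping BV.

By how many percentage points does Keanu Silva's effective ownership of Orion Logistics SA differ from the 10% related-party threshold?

By spousal attribution (R2), Keanu Silva is treated as also owning Idris Ferreira's interest in Vantage Shipping BV, giving 26% + 72% = 98%.
By spousal attribution (R2), Keanu Silva is treated as also owning Idris Ferreira's interest in Larkspur Pharma AG, giving 27% + 17% = 44%.
Chain via Vantage Shipping BV → Stonebridge Ventures LLC → Copperline Realty LP (R1): 98% × 74% × 43% × 26% = 8.107736% of Orion Logistics SA.
Chain via Larkspur Pharma AG → Harbor Energy Co. → Meridian Foods Inc. (R1): 44% × 38% × 77% × 22% = 2.832368% of Orion Logistics SA.
Aggregating (R3): 8.107736% + 2.832368% = 10.940104%.
10.940104% exceeds the 10% threshold by 0.940104 percentage points.

0.940104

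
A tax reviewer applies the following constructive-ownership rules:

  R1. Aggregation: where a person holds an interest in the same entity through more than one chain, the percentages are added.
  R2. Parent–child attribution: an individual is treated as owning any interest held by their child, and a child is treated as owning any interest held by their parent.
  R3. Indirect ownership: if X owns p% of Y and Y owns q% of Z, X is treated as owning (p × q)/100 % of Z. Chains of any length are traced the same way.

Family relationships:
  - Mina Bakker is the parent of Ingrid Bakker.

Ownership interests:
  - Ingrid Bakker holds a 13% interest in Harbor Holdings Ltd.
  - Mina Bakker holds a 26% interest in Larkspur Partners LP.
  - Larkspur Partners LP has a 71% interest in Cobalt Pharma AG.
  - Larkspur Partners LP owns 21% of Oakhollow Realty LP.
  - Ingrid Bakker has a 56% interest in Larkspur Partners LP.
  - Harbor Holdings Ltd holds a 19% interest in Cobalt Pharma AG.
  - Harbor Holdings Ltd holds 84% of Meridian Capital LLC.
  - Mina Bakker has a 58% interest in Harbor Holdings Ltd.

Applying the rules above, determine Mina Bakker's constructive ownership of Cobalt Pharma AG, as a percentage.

71.71%

By parent–child attribution (R2), Mina Bakker is treated as also owning Ingrid Bakker's interest in Harbor Holdings Ltd, giving 58% + 13% = 71%.
By parent–child attribution (R2), Mina Bakker is treated as also owning Ingrid Bakker's interest in Larkspur Partners LP, giving 26% + 56% = 82%.
Chain via Harbor Holdings Ltd (R3): 71% × 19% = 13.49% of Cobalt Pharma AG.
Chain via Larkspur Partners LP (R3): 82% × 71% = 58.22% of Cobalt Pharma AG.
Aggregating (R1): 13.49% + 58.22% = 71.71%.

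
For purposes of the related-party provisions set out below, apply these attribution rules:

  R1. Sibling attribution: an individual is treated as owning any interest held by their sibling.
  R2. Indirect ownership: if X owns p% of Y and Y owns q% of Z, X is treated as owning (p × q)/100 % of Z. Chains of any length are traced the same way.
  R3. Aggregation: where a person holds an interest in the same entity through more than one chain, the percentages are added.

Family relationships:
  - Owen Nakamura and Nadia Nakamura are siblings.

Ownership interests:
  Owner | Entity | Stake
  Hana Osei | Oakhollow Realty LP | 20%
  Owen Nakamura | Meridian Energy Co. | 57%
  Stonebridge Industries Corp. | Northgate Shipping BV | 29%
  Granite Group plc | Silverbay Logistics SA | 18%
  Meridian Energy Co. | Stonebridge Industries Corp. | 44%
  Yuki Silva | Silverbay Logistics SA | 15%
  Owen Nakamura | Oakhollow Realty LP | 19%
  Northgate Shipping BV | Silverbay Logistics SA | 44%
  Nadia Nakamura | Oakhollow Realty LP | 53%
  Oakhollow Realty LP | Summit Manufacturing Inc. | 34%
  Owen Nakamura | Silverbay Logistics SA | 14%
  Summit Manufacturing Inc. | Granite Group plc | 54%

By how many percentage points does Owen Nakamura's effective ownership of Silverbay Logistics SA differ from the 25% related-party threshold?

5.420336

By sibling attribution (R1), Owen Nakamura is treated as also owning Nadia Nakamura's interest in Oakhollow Realty LP, giving 19% + 53% = 72%.
Chain via Meridian Energy Co. → Stonebridge Industries Corp. → Northgate Shipping BV (R2): 57% × 44% × 29% × 44% = 3.200208% of Silverbay Logistics SA.
Chain via Oakhollow Realty LP → Summit Manufacturing Inc. → Granite Group plc (R2): 72% × 34% × 54% × 18% = 2.379456% of Silverbay Logistics SA.
Direct interest in Silverbay Logistics SA: 14%.
Aggregating (R3): 3.200208% + 2.379456% + 14% = 19.579664%.
19.579664% falls short of the 25% threshold by 5.420336 percentage points.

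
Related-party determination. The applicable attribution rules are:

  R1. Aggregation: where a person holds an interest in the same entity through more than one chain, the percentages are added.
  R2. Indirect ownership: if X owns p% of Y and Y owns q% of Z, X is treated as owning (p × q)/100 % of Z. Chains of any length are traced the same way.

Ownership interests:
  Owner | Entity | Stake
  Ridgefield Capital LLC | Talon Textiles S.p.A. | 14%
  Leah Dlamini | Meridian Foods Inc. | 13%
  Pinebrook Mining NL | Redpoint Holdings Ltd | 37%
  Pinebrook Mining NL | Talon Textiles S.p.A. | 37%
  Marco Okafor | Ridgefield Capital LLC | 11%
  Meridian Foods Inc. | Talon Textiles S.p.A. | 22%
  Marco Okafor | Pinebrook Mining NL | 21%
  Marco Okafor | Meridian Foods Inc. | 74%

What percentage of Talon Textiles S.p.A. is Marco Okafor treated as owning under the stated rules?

Chain via Ridgefield Capital LLC (R2): 11% × 14% = 1.54% of Talon Textiles S.p.A.
Chain via Meridian Foods Inc. (R2): 74% × 22% = 16.28% of Talon Textiles S.p.A.
Chain via Pinebrook Mining NL (R2): 21% × 37% = 7.77% of Talon Textiles S.p.A.
Aggregating (R1): 1.54% + 16.28% + 7.77% = 25.59%.

25.59%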